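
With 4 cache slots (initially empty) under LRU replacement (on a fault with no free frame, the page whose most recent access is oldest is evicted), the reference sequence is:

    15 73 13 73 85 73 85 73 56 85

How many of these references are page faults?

15: fault, frames {15}
73: fault, frames {15,73}
13: fault, frames {15,73,13}
73: hit
85: fault, frames {15,13,73,85}
73: hit
85: hit
73: hit
56: fault, evict 15, frames {13,85,73,56}
85: hit
Page faults: 5.

5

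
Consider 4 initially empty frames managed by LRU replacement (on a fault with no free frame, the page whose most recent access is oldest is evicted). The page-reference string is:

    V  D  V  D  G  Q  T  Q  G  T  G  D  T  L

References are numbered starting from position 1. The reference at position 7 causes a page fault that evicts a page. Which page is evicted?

pos 1: V: miss, frames (V)
pos 2: D: miss, frames (V D)
pos 3: V: hit
pos 4: D: hit
pos 5: G: miss, frames (V D G)
pos 6: Q: miss, frames (V D G Q)
pos 7: T: miss, evict V, frames (D G Q T)
At position 7, page V is evicted.

V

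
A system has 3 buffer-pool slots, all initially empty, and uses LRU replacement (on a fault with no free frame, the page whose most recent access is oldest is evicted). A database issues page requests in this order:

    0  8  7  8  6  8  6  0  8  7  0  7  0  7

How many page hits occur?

0 → fault, frames (0)
8 → fault, frames (0 8)
7 → fault, frames (0 8 7)
8 → hit
6 → fault, evict 0, frames (7 8 6)
8 → hit
6 → hit
0 → fault, evict 7, frames (8 6 0)
8 → hit
7 → fault, evict 6, frames (0 8 7)
0 → hit
7 → hit
0 → hit
7 → hit
Hits: 8.

8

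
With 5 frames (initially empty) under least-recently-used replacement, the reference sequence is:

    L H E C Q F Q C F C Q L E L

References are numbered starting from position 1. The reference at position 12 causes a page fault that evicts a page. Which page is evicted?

pos 1: L -> miss, frames [L]
pos 2: H -> miss, frames [L, H]
pos 3: E -> miss, frames [L, H, E]
pos 4: C -> miss, frames [L, H, E, C]
pos 5: Q -> miss, frames [L, H, E, C, Q]
pos 6: F -> miss, evict L, frames [H, E, C, Q, F]
pos 7: Q -> hit
pos 8: C -> hit
pos 9: F -> hit
pos 10: C -> hit
pos 11: Q -> hit
pos 12: L -> miss, evict H, frames [E, F, C, Q, L]
At position 12, page H is evicted.

H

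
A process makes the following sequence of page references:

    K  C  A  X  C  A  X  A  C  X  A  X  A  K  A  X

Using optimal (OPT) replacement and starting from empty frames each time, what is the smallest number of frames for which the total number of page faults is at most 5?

f=1: 16 faults
f=2: 9 faults
f=3: 5 faults
f=4: 4 faults
Smallest f with faults ≤ 5 is 3.

3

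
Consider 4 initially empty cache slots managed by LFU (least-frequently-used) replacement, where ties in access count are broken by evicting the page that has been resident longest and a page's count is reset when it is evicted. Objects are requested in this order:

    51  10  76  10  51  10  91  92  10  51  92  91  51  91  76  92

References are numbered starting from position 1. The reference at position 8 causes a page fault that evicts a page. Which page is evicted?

pos 1: 51 → fault, frames (51)
pos 2: 10 → fault, frames (51 10)
pos 3: 76 → fault, frames (51 10 76)
pos 4: 10 → hit
pos 5: 51 → hit
pos 6: 10 → hit
pos 7: 91 → fault, frames (51 10 76 91)
pos 8: 92 → fault, evict 76, frames (51 10 91 92)
At position 8, page 76 is evicted.

76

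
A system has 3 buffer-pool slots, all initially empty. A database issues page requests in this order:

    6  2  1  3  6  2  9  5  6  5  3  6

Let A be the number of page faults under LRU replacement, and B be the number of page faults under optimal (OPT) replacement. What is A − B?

4

Under LRU: F F F F F F F F F . F . → 10 faults.
Under OPT: F F F F . . F F . . . . → 6 faults.
A − B = 10 − 6 = 4.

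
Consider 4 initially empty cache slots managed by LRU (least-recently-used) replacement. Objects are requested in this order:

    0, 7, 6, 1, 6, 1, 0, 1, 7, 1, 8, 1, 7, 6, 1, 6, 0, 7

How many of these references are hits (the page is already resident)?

11

0: miss, frames (0)
7: miss, frames (0 7)
6: miss, frames (0 7 6)
1: miss, frames (0 7 6 1)
6: hit
1: hit
0: hit
1: hit
7: hit
1: hit
8: miss, evict 6, frames (0 7 1 8)
1: hit
7: hit
6: miss, evict 0, frames (8 1 7 6)
1: hit
6: hit
0: miss, evict 8, frames (7 1 6 0)
7: hit
Hits: 11.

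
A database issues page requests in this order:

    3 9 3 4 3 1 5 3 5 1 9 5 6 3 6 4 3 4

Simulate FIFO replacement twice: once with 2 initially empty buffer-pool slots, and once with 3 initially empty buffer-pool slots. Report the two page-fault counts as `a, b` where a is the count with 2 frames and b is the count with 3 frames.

2 frames: F F . F F F F F . F F F F F . F . . → 13 faults.
3 frames: F F . F . F F F . . F . F . . F F . → 10 faults.
10 < 13: adding a frame reduced faults, as is typical.

13, 10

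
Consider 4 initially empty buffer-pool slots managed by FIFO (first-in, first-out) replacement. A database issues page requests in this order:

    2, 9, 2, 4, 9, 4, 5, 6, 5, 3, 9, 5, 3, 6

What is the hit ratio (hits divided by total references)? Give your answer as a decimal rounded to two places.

0.50

2 -> miss, frames [2]
9 -> miss, frames [2, 9]
2 -> hit
4 -> miss, frames [2, 9, 4]
9 -> hit
4 -> hit
5 -> miss, frames [2, 9, 4, 5]
6 -> miss, evict 2, frames [9, 4, 5, 6]
5 -> hit
3 -> miss, evict 9, frames [4, 5, 6, 3]
9 -> miss, evict 4, frames [5, 6, 3, 9]
5 -> hit
3 -> hit
6 -> hit
Hits: 7 of 14 references → 7/14 = 0.5000.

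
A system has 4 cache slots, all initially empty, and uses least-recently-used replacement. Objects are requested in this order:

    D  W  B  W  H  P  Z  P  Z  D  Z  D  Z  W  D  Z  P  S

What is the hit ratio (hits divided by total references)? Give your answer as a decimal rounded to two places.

D -> fault, frames (D)
W -> fault, frames (D W)
B -> fault, frames (D W B)
W -> hit
H -> fault, frames (D B W H)
P -> fault, evict D, frames (B W H P)
Z -> fault, evict B, frames (W H P Z)
P -> hit
Z -> hit
D -> fault, evict W, frames (H P Z D)
Z -> hit
D -> hit
Z -> hit
W -> fault, evict H, frames (P D Z W)
D -> hit
Z -> hit
P -> hit
S -> fault, evict W, frames (D Z P S)
Hits: 9 of 18 references → 9/18 = 0.5000.

0.50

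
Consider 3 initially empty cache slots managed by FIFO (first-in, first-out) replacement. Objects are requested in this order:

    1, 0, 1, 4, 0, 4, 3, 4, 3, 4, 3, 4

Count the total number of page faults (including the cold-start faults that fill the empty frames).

1 → miss, frames (1)
0 → miss, frames (1 0)
1 → hit
4 → miss, frames (1 0 4)
0 → hit
4 → hit
3 → miss, evict 1, frames (0 4 3)
4 → hit
3 → hit
4 → hit
3 → hit
4 → hit
Page faults: 4.

4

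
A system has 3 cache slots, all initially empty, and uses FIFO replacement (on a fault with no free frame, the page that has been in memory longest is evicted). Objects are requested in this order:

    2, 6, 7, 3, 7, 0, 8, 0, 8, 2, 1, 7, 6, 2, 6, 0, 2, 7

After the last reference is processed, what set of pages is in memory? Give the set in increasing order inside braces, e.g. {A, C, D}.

{0, 2, 7}

2 -> miss, frames (2)
6 -> miss, frames (2 6)
7 -> miss, frames (2 6 7)
3 -> miss, evict 2, frames (6 7 3)
7 -> hit
0 -> miss, evict 6, frames (7 3 0)
8 -> miss, evict 7, frames (3 0 8)
0 -> hit
8 -> hit
2 -> miss, evict 3, frames (0 8 2)
1 -> miss, evict 0, frames (8 2 1)
7 -> miss, evict 8, frames (2 1 7)
6 -> miss, evict 2, frames (1 7 6)
2 -> miss, evict 1, frames (7 6 2)
6 -> hit
0 -> miss, evict 7, frames (6 2 0)
2 -> hit
7 -> miss, evict 6, frames (2 0 7)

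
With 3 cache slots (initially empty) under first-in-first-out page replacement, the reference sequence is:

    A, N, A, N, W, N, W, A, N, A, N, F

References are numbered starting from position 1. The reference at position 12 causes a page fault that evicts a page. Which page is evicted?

A

pos 1: A -> miss, frames [A]
pos 2: N -> miss, frames [A, N]
pos 3: A -> hit
pos 4: N -> hit
pos 5: W -> miss, frames [A, N, W]
pos 6: N -> hit
pos 7: W -> hit
pos 8: A -> hit
pos 9: N -> hit
pos 10: A -> hit
pos 11: N -> hit
pos 12: F -> miss, evict A, frames [N, W, F]
At position 12, page A is evicted.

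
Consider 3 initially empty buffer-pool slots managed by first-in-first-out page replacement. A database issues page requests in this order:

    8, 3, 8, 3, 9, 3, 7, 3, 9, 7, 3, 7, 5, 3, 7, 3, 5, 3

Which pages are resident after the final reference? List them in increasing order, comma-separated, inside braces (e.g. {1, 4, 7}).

{3, 5, 7}

8 -> miss, frames [8]
3 -> miss, frames [8, 3]
8 -> hit
3 -> hit
9 -> miss, frames [8, 3, 9]
3 -> hit
7 -> miss, evict 8, frames [3, 9, 7]
3 -> hit
9 -> hit
7 -> hit
3 -> hit
7 -> hit
5 -> miss, evict 3, frames [9, 7, 5]
3 -> miss, evict 9, frames [7, 5, 3]
7 -> hit
3 -> hit
5 -> hit
3 -> hit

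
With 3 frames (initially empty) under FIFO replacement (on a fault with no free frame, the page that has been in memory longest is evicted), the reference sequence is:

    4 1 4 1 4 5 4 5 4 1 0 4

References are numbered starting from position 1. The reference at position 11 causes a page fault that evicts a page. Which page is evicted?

pos 1: 4 → fault, frames [4]
pos 2: 1 → fault, frames [4, 1]
pos 3: 4 → hit
pos 4: 1 → hit
pos 5: 4 → hit
pos 6: 5 → fault, frames [4, 1, 5]
pos 7: 4 → hit
pos 8: 5 → hit
pos 9: 4 → hit
pos 10: 1 → hit
pos 11: 0 → fault, evict 4, frames [1, 5, 0]
At position 11, page 4 is evicted.

4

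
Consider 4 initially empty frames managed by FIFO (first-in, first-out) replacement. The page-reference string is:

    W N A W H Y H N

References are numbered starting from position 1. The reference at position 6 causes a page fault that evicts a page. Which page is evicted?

W

pos 1: W: fault, frames {W}
pos 2: N: fault, frames {W,N}
pos 3: A: fault, frames {W,N,A}
pos 4: W: hit
pos 5: H: fault, frames {W,N,A,H}
pos 6: Y: fault, evict W, frames {N,A,H,Y}
At position 6, page W is evicted.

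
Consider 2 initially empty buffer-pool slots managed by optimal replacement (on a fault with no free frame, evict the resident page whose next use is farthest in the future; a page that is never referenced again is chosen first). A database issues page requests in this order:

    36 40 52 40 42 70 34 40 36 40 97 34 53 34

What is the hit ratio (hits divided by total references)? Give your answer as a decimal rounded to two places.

36 -> miss, frames (36)
40 -> miss, frames (36 40)
52 -> miss, evict 36, frames (40 52)
40 -> hit
42 -> miss, evict 52, frames (40 42)
70 -> miss, evict 42, frames (40 70)
34 -> miss, evict 70, frames (40 34)
40 -> hit
36 -> miss, evict 34, frames (40 36)
40 -> hit
97 -> miss, evict 36, frames (40 97)
34 -> miss, evict 97, frames (40 34)
53 -> miss, evict 40, frames (34 53)
34 -> hit
Hits: 4 of 14 references → 4/14 = 0.2857.

0.29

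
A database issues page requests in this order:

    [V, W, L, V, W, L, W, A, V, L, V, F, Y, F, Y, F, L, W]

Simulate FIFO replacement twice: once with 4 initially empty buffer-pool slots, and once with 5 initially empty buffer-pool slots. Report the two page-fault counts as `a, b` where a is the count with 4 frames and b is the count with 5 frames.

4 frames: F F F . . . . F . . . F F . . . . F → 7 faults.
5 frames: F F F . . . . F . . . F F . . . . . → 6 faults.
6 < 7: adding a frame reduced faults, as is typical.

7, 6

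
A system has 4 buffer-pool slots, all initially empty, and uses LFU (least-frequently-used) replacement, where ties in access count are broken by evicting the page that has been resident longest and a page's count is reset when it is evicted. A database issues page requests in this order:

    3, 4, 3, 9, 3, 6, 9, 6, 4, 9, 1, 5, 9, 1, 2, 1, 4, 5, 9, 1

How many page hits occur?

3 → fault, frames {3}
4 → fault, frames {3,4}
3 → hit
9 → fault, frames {3,4,9}
3 → hit
6 → fault, frames {3,4,9,6}
9 → hit
6 → hit
4 → hit
9 → hit
1 → fault, evict 4, frames {3,9,6,1}
5 → fault, evict 1, frames {3,9,6,5}
9 → hit
1 → fault, evict 5, frames {3,9,6,1}
2 → fault, evict 1, frames {3,9,6,2}
1 → fault, evict 2, frames {3,9,6,1}
4 → fault, evict 1, frames {3,9,6,4}
5 → fault, evict 4, frames {3,9,6,5}
9 → hit
1 → fault, evict 5, frames {3,9,6,1}
Hits: 8.

8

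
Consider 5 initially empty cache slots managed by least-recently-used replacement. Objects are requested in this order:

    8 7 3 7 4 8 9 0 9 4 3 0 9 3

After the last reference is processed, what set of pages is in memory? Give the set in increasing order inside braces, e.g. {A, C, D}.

{0, 3, 4, 8, 9}

8 -> miss, frames (8)
7 -> miss, frames (8 7)
3 -> miss, frames (8 7 3)
7 -> hit
4 -> miss, frames (8 3 7 4)
8 -> hit
9 -> miss, frames (3 7 4 8 9)
0 -> miss, evict 3, frames (7 4 8 9 0)
9 -> hit
4 -> hit
3 -> miss, evict 7, frames (8 0 9 4 3)
0 -> hit
9 -> hit
3 -> hit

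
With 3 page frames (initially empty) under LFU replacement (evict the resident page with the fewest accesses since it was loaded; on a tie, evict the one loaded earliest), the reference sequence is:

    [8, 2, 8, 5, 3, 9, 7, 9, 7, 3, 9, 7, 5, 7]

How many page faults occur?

8 -> miss, frames [8]
2 -> miss, frames [8, 2]
8 -> hit
5 -> miss, frames [8, 2, 5]
3 -> miss, evict 2, frames [8, 5, 3]
9 -> miss, evict 5, frames [8, 3, 9]
7 -> miss, evict 3, frames [8, 9, 7]
9 -> hit
7 -> hit
3 -> miss, evict 8, frames [9, 7, 3]
9 -> hit
7 -> hit
5 -> miss, evict 3, frames [9, 7, 5]
7 -> hit
Page faults: 8.

8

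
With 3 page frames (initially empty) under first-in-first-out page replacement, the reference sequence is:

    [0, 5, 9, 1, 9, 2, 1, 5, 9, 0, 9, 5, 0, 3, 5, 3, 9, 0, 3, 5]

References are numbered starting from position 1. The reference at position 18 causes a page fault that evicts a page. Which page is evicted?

pos 1: 0: miss, frames {0}
pos 2: 5: miss, frames {0,5}
pos 3: 9: miss, frames {0,5,9}
pos 4: 1: miss, evict 0, frames {5,9,1}
pos 5: 9: hit
pos 6: 2: miss, evict 5, frames {9,1,2}
pos 7: 1: hit
pos 8: 5: miss, evict 9, frames {1,2,5}
pos 9: 9: miss, evict 1, frames {2,5,9}
pos 10: 0: miss, evict 2, frames {5,9,0}
pos 11: 9: hit
pos 12: 5: hit
pos 13: 0: hit
pos 14: 3: miss, evict 5, frames {9,0,3}
pos 15: 5: miss, evict 9, frames {0,3,5}
pos 16: 3: hit
pos 17: 9: miss, evict 0, frames {3,5,9}
pos 18: 0: miss, evict 3, frames {5,9,0}
At position 18, page 3 is evicted.

3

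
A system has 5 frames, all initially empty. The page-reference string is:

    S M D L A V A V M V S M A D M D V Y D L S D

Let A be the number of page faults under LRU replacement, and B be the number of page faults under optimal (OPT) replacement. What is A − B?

3

Under LRU: F F F F F F . . . . F . . F . . . F . F F . → 11 faults.
Under OPT: F F F F F F . . . . . . . . . . . F . F . . → 8 faults.
A − B = 11 − 8 = 3.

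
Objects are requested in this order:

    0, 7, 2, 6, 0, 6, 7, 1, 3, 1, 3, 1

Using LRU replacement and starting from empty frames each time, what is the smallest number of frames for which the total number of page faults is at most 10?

f=1: 12 faults
f=2: 8 faults
f=3: 8 faults
f=4: 6 faults
f=5: 6 faults
f=6: 6 faults
Smallest f with faults ≤ 10 is 2.

2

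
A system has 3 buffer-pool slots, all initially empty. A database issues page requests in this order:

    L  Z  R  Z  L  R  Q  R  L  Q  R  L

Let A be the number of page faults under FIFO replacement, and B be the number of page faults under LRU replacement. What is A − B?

Under FIFO: F F F . . . F . F . . . → 5 faults.
Under LRU: F F F . . . F . . . . . → 4 faults.
A − B = 5 − 4 = 1.

1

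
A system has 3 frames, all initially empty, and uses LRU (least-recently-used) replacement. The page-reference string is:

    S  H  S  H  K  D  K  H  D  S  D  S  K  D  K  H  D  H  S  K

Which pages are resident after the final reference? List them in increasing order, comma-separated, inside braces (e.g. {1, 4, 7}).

{H, K, S}

S → miss, frames {S}
H → miss, frames {S,H}
S → hit
H → hit
K → miss, frames {S,H,K}
D → miss, evict S, frames {H,K,D}
K → hit
H → hit
D → hit
S → miss, evict K, frames {H,D,S}
D → hit
S → hit
K → miss, evict H, frames {D,S,K}
D → hit
K → hit
H → miss, evict S, frames {D,K,H}
D → hit
H → hit
S → miss, evict K, frames {D,H,S}
K → miss, evict D, frames {H,S,K}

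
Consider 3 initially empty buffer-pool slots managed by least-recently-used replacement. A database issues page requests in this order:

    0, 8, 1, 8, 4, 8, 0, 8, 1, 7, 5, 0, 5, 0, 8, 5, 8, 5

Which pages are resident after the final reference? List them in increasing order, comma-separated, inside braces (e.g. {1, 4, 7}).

{0, 5, 8}

0: fault, frames {0}
8: fault, frames {0,8}
1: fault, frames {0,8,1}
8: hit
4: fault, evict 0, frames {1,8,4}
8: hit
0: fault, evict 1, frames {4,8,0}
8: hit
1: fault, evict 4, frames {0,8,1}
7: fault, evict 0, frames {8,1,7}
5: fault, evict 8, frames {1,7,5}
0: fault, evict 1, frames {7,5,0}
5: hit
0: hit
8: fault, evict 7, frames {5,0,8}
5: hit
8: hit
5: hit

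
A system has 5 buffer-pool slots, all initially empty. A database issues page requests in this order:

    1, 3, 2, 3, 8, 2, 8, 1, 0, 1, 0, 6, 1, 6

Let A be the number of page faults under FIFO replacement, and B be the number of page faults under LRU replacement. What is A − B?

Under FIFO: F F F . F . . . F . . F F . → 7 faults.
Under LRU: F F F . F . . . F . . F . . → 6 faults.
A − B = 7 − 6 = 1.

1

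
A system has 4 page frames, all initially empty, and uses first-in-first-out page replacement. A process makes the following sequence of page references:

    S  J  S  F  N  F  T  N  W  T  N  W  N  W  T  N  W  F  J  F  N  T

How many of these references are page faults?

S -> miss, frames {S}
J -> miss, frames {S,J}
S -> hit
F -> miss, frames {S,J,F}
N -> miss, frames {S,J,F,N}
F -> hit
T -> miss, evict S, frames {J,F,N,T}
N -> hit
W -> miss, evict J, frames {F,N,T,W}
T -> hit
N -> hit
W -> hit
N -> hit
W -> hit
T -> hit
N -> hit
W -> hit
F -> hit
J -> miss, evict F, frames {N,T,W,J}
F -> miss, evict N, frames {T,W,J,F}
N -> miss, evict T, frames {W,J,F,N}
T -> miss, evict W, frames {J,F,N,T}
Page faults: 10.

10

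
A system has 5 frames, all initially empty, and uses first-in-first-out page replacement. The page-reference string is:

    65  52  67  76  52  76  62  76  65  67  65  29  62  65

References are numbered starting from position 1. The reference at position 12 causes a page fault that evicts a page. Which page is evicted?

65

pos 1: 65 -> fault, frames [65]
pos 2: 52 -> fault, frames [65, 52]
pos 3: 67 -> fault, frames [65, 52, 67]
pos 4: 76 -> fault, frames [65, 52, 67, 76]
pos 5: 52 -> hit
pos 6: 76 -> hit
pos 7: 62 -> fault, frames [65, 52, 67, 76, 62]
pos 8: 76 -> hit
pos 9: 65 -> hit
pos 10: 67 -> hit
pos 11: 65 -> hit
pos 12: 29 -> fault, evict 65, frames [52, 67, 76, 62, 29]
At position 12, page 65 is evicted.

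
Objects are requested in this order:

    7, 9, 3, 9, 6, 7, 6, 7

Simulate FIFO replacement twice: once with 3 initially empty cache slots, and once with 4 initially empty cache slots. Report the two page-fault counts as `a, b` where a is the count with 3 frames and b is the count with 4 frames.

3 frames: F F F . F F . . → 5 faults.
4 frames: F F F . F . . . → 4 faults.
4 < 5: adding a frame reduced faults, as is typical.

5, 4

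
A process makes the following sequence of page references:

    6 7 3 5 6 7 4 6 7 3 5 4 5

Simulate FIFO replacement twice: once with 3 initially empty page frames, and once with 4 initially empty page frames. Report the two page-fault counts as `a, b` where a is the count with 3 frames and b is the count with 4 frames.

3 frames: F F F F F F F . . F F . . → 9 faults.
4 frames: F F F F . . F F F F F F . → 10 faults.
10 > 9: adding a frame increased faults — Belady's anomaly.

9, 10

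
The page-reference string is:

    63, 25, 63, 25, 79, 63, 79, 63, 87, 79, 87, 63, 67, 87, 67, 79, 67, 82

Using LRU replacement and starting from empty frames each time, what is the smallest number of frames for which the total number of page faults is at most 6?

4

f=1: 18 faults
f=2: 11 faults
f=3: 7 faults
f=4: 6 faults
f=5: 6 faults
f=6: 6 faults
Smallest f with faults ≤ 6 is 4.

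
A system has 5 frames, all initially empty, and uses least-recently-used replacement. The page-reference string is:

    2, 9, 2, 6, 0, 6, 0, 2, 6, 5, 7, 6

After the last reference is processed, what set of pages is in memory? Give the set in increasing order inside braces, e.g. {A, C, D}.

{0, 2, 5, 6, 7}

2: miss, frames (2)
9: miss, frames (2 9)
2: hit
6: miss, frames (9 2 6)
0: miss, frames (9 2 6 0)
6: hit
0: hit
2: hit
6: hit
5: miss, frames (9 0 2 6 5)
7: miss, evict 9, frames (0 2 6 5 7)
6: hit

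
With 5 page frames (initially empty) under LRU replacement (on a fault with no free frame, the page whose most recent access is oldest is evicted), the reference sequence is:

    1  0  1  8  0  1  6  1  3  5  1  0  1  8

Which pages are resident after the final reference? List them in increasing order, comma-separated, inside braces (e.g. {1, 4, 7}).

1 -> fault, frames (1)
0 -> fault, frames (1 0)
1 -> hit
8 -> fault, frames (0 1 8)
0 -> hit
1 -> hit
6 -> fault, frames (8 0 1 6)
1 -> hit
3 -> fault, frames (8 0 6 1 3)
5 -> fault, evict 8, frames (0 6 1 3 5)
1 -> hit
0 -> hit
1 -> hit
8 -> fault, evict 6, frames (3 5 0 1 8)

{0, 1, 3, 5, 8}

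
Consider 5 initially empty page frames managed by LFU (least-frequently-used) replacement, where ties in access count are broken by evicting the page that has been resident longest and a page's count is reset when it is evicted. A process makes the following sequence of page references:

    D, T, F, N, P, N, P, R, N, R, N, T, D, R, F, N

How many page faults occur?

D -> fault, frames [D]
T -> fault, frames [D, T]
F -> fault, frames [D, T, F]
N -> fault, frames [D, T, F, N]
P -> fault, frames [D, T, F, N, P]
N -> hit
P -> hit
R -> fault, evict D, frames [T, F, N, P, R]
N -> hit
R -> hit
N -> hit
T -> hit
D -> fault, evict F, frames [T, N, P, R, D]
R -> hit
F -> fault, evict D, frames [T, N, P, R, F]
N -> hit
Page faults: 8.

8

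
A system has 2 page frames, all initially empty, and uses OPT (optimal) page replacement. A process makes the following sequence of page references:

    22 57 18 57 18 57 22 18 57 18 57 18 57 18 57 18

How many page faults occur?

5

22 → miss, frames [22]
57 → miss, frames [22, 57]
18 → miss, evict 22, frames [57, 18]
57 → hit
18 → hit
57 → hit
22 → miss, evict 57, frames [18, 22]
18 → hit
57 → miss, evict 22, frames [18, 57]
18 → hit
57 → hit
18 → hit
57 → hit
18 → hit
57 → hit
18 → hit
Page faults: 5.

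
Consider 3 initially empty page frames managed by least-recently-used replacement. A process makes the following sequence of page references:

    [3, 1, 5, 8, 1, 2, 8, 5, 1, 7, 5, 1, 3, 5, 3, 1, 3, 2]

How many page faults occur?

10

3 -> miss, frames {3}
1 -> miss, frames {3,1}
5 -> miss, frames {3,1,5}
8 -> miss, evict 3, frames {1,5,8}
1 -> hit
2 -> miss, evict 5, frames {8,1,2}
8 -> hit
5 -> miss, evict 1, frames {2,8,5}
1 -> miss, evict 2, frames {8,5,1}
7 -> miss, evict 8, frames {5,1,7}
5 -> hit
1 -> hit
3 -> miss, evict 7, frames {5,1,3}
5 -> hit
3 -> hit
1 -> hit
3 -> hit
2 -> miss, evict 5, frames {1,3,2}
Page faults: 10.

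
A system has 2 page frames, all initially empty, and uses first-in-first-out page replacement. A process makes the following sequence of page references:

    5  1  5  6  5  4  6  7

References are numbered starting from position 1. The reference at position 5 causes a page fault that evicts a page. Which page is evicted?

pos 1: 5: miss, frames (5)
pos 2: 1: miss, frames (5 1)
pos 3: 5: hit
pos 4: 6: miss, evict 5, frames (1 6)
pos 5: 5: miss, evict 1, frames (6 5)
At position 5, page 1 is evicted.

1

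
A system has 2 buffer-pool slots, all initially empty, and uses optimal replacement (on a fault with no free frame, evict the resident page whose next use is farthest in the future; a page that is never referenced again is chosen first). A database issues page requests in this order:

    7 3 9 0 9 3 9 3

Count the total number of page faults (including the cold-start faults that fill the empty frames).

5

7: fault, frames {7}
3: fault, frames {7,3}
9: fault, evict 7, frames {3,9}
0: fault, evict 3, frames {9,0}
9: hit
3: fault, evict 0, frames {9,3}
9: hit
3: hit
Page faults: 5.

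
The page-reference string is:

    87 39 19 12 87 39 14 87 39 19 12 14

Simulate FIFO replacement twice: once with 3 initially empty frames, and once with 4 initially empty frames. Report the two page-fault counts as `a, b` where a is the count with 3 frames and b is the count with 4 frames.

9, 10

3 frames: F F F F F F F . . F F . → 9 faults.
4 frames: F F F F . . F F F F F F → 10 faults.
10 > 9: adding a frame increased faults — Belady's anomaly.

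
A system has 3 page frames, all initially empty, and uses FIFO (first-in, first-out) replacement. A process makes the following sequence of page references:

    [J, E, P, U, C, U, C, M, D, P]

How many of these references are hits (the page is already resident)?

2

J → miss, frames [J]
E → miss, frames [J, E]
P → miss, frames [J, E, P]
U → miss, evict J, frames [E, P, U]
C → miss, evict E, frames [P, U, C]
U → hit
C → hit
M → miss, evict P, frames [U, C, M]
D → miss, evict U, frames [C, M, D]
P → miss, evict C, frames [M, D, P]
Hits: 2.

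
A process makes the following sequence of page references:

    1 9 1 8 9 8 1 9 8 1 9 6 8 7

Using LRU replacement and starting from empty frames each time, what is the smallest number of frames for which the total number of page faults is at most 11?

3

f=1: 14 faults
f=2: 12 faults
f=3: 6 faults
f=4: 5 faults
f=5: 5 faults
Smallest f with faults ≤ 11 is 3.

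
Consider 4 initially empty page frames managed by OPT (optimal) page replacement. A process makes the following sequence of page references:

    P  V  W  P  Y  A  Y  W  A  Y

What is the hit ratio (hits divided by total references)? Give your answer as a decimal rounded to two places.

P → fault, frames [P]
V → fault, frames [P, V]
W → fault, frames [P, V, W]
P → hit
Y → fault, frames [P, V, W, Y]
A → fault, evict V, frames [P, W, Y, A]
Y → hit
W → hit
A → hit
Y → hit
Hits: 5 of 10 references → 5/10 = 0.5000.

0.50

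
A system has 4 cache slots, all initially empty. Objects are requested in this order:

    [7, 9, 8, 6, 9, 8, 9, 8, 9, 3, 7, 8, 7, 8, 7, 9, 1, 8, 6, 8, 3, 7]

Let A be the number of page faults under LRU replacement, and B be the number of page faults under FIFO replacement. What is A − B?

-2

Under LRU: F F F F . . . . . F F . . . . . F . F . F F → 10 faults.
Under FIFO: F F F F . . . . . F F . . . . F F F F . F F → 12 faults.
A − B = 10 − 12 = -2.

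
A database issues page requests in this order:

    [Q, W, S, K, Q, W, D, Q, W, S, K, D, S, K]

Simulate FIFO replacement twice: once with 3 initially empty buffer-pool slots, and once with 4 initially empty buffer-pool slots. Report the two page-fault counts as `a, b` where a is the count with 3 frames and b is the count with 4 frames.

9, 10

3 frames: F F F F F F F . . F F . . . → 9 faults.
4 frames: F F F F . . F F F F F F . . → 10 faults.
10 > 9: adding a frame increased faults — Belady's anomaly.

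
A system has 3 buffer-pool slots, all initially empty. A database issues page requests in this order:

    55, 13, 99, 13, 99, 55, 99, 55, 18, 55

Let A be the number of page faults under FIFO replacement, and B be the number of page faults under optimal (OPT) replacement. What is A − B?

Under FIFO: F F F . . . . . F F → 5 faults.
Under OPT: F F F . . . . . F . → 4 faults.
A − B = 5 − 4 = 1.

1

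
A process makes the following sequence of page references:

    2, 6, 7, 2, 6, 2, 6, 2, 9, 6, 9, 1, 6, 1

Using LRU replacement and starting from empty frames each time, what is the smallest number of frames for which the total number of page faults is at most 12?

2

f=1: 14 faults
f=2: 9 faults
f=3: 5 faults
f=4: 5 faults
f=5: 5 faults
Smallest f with faults ≤ 12 is 2.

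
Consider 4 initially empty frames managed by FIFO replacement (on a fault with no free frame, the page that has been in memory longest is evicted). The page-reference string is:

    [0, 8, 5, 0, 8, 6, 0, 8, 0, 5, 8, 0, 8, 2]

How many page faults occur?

5

0 → fault, frames [0]
8 → fault, frames [0, 8]
5 → fault, frames [0, 8, 5]
0 → hit
8 → hit
6 → fault, frames [0, 8, 5, 6]
0 → hit
8 → hit
0 → hit
5 → hit
8 → hit
0 → hit
8 → hit
2 → fault, evict 0, frames [8, 5, 6, 2]
Page faults: 5.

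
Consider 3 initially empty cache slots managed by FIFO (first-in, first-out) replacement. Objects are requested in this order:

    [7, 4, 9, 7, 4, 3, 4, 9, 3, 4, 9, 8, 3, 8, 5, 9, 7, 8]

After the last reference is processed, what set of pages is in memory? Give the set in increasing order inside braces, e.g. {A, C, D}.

{7, 8, 9}

7: miss, frames {7}
4: miss, frames {7,4}
9: miss, frames {7,4,9}
7: hit
4: hit
3: miss, evict 7, frames {4,9,3}
4: hit
9: hit
3: hit
4: hit
9: hit
8: miss, evict 4, frames {9,3,8}
3: hit
8: hit
5: miss, evict 9, frames {3,8,5}
9: miss, evict 3, frames {8,5,9}
7: miss, evict 8, frames {5,9,7}
8: miss, evict 5, frames {9,7,8}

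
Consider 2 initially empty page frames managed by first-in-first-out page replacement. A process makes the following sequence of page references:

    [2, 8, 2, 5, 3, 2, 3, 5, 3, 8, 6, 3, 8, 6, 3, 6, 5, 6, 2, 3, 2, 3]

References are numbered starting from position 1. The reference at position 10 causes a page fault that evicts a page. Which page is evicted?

5

pos 1: 2: miss, frames {2}
pos 2: 8: miss, frames {2,8}
pos 3: 2: hit
pos 4: 5: miss, evict 2, frames {8,5}
pos 5: 3: miss, evict 8, frames {5,3}
pos 6: 2: miss, evict 5, frames {3,2}
pos 7: 3: hit
pos 8: 5: miss, evict 3, frames {2,5}
pos 9: 3: miss, evict 2, frames {5,3}
pos 10: 8: miss, evict 5, frames {3,8}
At position 10, page 5 is evicted.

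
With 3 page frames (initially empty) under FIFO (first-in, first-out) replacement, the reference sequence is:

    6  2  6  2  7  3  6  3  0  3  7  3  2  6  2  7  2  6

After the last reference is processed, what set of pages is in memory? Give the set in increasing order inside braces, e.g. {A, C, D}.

6 → miss, frames (6)
2 → miss, frames (6 2)
6 → hit
2 → hit
7 → miss, frames (6 2 7)
3 → miss, evict 6, frames (2 7 3)
6 → miss, evict 2, frames (7 3 6)
3 → hit
0 → miss, evict 7, frames (3 6 0)
3 → hit
7 → miss, evict 3, frames (6 0 7)
3 → miss, evict 6, frames (0 7 3)
2 → miss, evict 0, frames (7 3 2)
6 → miss, evict 7, frames (3 2 6)
2 → hit
7 → miss, evict 3, frames (2 6 7)
2 → hit
6 → hit

{2, 6, 7}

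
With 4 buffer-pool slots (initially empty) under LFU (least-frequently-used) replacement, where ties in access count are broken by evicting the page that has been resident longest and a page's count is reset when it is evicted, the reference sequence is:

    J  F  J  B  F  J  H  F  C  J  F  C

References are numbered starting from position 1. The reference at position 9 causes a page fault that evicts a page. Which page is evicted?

pos 1: J: miss, frames (J)
pos 2: F: miss, frames (J F)
pos 3: J: hit
pos 4: B: miss, frames (J F B)
pos 5: F: hit
pos 6: J: hit
pos 7: H: miss, frames (J F B H)
pos 8: F: hit
pos 9: C: miss, evict B, frames (J F H C)
At position 9, page B is evicted.

B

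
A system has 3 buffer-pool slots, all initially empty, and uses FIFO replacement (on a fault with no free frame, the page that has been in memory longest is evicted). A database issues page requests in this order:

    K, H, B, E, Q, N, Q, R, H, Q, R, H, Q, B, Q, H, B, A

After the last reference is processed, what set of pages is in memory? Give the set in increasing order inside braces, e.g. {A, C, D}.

K: miss, frames {K}
H: miss, frames {K,H}
B: miss, frames {K,H,B}
E: miss, evict K, frames {H,B,E}
Q: miss, evict H, frames {B,E,Q}
N: miss, evict B, frames {E,Q,N}
Q: hit
R: miss, evict E, frames {Q,N,R}
H: miss, evict Q, frames {N,R,H}
Q: miss, evict N, frames {R,H,Q}
R: hit
H: hit
Q: hit
B: miss, evict R, frames {H,Q,B}
Q: hit
H: hit
B: hit
A: miss, evict H, frames {Q,B,A}

{A, B, Q}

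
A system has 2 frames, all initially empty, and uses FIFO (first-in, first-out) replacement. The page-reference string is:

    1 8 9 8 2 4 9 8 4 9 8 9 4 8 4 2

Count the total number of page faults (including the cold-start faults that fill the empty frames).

1 -> miss, frames {1}
8 -> miss, frames {1,8}
9 -> miss, evict 1, frames {8,9}
8 -> hit
2 -> miss, evict 8, frames {9,2}
4 -> miss, evict 9, frames {2,4}
9 -> miss, evict 2, frames {4,9}
8 -> miss, evict 4, frames {9,8}
4 -> miss, evict 9, frames {8,4}
9 -> miss, evict 8, frames {4,9}
8 -> miss, evict 4, frames {9,8}
9 -> hit
4 -> miss, evict 9, frames {8,4}
8 -> hit
4 -> hit
2 -> miss, evict 8, frames {4,2}
Page faults: 12.

12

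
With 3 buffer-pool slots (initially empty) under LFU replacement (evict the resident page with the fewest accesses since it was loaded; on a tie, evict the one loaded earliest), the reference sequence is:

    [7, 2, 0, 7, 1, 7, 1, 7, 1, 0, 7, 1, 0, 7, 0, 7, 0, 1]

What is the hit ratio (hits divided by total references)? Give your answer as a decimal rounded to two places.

7: miss, frames {7}
2: miss, frames {7,2}
0: miss, frames {7,2,0}
7: hit
1: miss, evict 2, frames {7,0,1}
7: hit
1: hit
7: hit
1: hit
0: hit
7: hit
1: hit
0: hit
7: hit
0: hit
7: hit
0: hit
1: hit
Hits: 14 of 18 references → 14/18 = 0.7778.

0.78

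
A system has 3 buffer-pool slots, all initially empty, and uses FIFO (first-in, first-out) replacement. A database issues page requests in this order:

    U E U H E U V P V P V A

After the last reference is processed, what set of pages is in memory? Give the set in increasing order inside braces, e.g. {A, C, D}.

{A, P, V}

U -> miss, frames [U]
E -> miss, frames [U, E]
U -> hit
H -> miss, frames [U, E, H]
E -> hit
U -> hit
V -> miss, evict U, frames [E, H, V]
P -> miss, evict E, frames [H, V, P]
V -> hit
P -> hit
V -> hit
A -> miss, evict H, frames [V, P, A]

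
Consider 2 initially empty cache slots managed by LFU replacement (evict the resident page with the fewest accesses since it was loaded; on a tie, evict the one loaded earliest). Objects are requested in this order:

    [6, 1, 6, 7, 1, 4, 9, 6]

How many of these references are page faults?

6 -> fault, frames {6}
1 -> fault, frames {6,1}
6 -> hit
7 -> fault, evict 1, frames {6,7}
1 -> fault, evict 7, frames {6,1}
4 -> fault, evict 1, frames {6,4}
9 -> fault, evict 4, frames {6,9}
6 -> hit
Page faults: 6.

6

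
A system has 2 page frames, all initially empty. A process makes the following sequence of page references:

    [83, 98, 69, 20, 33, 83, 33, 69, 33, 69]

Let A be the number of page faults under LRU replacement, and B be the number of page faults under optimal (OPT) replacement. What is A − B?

Under LRU: F F F F F F . F . . → 7 faults.
Under OPT: F F F F F . . F . . → 6 faults.
A − B = 7 − 6 = 1.

1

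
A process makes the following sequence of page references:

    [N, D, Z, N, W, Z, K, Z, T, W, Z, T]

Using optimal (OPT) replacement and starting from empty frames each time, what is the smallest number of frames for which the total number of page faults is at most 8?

f=1: 12 faults
f=2: 8 faults
f=3: 6 faults
f=4: 6 faults
f=5: 6 faults
f=6: 6 faults
Smallest f with faults ≤ 8 is 2.

2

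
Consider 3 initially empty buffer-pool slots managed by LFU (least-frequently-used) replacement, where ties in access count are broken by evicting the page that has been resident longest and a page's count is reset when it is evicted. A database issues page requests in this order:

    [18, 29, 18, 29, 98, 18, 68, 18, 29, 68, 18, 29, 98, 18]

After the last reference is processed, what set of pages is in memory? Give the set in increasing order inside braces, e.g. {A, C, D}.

{18, 29, 98}

18 → miss, frames {18}
29 → miss, frames {18,29}
18 → hit
29 → hit
98 → miss, frames {18,29,98}
18 → hit
68 → miss, evict 98, frames {18,29,68}
18 → hit
29 → hit
68 → hit
18 → hit
29 → hit
98 → miss, evict 68, frames {18,29,98}
18 → hit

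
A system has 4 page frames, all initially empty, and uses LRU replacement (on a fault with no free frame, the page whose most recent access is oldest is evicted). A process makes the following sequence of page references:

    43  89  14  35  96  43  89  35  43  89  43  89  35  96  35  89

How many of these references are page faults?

43 → fault, frames (43)
89 → fault, frames (43 89)
14 → fault, frames (43 89 14)
35 → fault, frames (43 89 14 35)
96 → fault, evict 43, frames (89 14 35 96)
43 → fault, evict 89, frames (14 35 96 43)
89 → fault, evict 14, frames (35 96 43 89)
35 → hit
43 → hit
89 → hit
43 → hit
89 → hit
35 → hit
96 → hit
35 → hit
89 → hit
Page faults: 7.

7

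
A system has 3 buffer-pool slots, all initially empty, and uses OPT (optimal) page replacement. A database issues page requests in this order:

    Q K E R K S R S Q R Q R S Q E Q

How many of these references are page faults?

6

Q: miss, frames (Q)
K: miss, frames (Q K)
E: miss, frames (Q K E)
R: miss, evict E, frames (Q K R)
K: hit
S: miss, evict K, frames (Q R S)
R: hit
S: hit
Q: hit
R: hit
Q: hit
R: hit
S: hit
Q: hit
E: miss, evict S, frames (Q R E)
Q: hit
Page faults: 6.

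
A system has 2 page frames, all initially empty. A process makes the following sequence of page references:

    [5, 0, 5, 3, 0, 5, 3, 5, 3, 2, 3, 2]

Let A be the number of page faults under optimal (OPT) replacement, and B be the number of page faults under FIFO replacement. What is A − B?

Under OPT: F F . F . F . . . F . . → 5 faults.
Under FIFO: F F . F . F . . . F F . → 6 faults.
A − B = 5 − 6 = -1.

-1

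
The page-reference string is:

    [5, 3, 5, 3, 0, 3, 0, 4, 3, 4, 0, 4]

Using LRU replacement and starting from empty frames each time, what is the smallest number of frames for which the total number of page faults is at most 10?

2

f=1: 12 faults
f=2: 6 faults
f=3: 4 faults
f=4: 4 faults
Smallest f with faults ≤ 10 is 2.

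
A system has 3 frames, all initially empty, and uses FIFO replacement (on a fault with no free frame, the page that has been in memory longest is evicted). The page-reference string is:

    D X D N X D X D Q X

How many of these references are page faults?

D -> fault, frames [D]
X -> fault, frames [D, X]
D -> hit
N -> fault, frames [D, X, N]
X -> hit
D -> hit
X -> hit
D -> hit
Q -> fault, evict D, frames [X, N, Q]
X -> hit
Page faults: 4.

4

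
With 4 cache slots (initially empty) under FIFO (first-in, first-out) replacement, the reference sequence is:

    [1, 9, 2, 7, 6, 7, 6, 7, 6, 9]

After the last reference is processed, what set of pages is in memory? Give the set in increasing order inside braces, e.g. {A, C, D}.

1: fault, frames [1]
9: fault, frames [1, 9]
2: fault, frames [1, 9, 2]
7: fault, frames [1, 9, 2, 7]
6: fault, evict 1, frames [9, 2, 7, 6]
7: hit
6: hit
7: hit
6: hit
9: hit

{2, 6, 7, 9}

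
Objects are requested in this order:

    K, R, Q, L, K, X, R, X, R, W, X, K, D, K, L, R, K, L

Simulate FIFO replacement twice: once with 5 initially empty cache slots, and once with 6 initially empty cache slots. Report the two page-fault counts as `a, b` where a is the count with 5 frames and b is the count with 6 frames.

5 frames: F F F F . F . . . F . F F . . F . F → 10 faults.
6 frames: F F F F . F . . . F . . F F . F . . → 9 faults.
9 < 10: adding a frame reduced faults, as is typical.

10, 9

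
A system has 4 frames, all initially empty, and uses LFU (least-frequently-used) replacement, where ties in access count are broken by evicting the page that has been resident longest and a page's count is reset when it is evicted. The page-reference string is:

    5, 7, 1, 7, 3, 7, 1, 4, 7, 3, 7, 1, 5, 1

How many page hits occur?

8

5 → fault, frames {5}
7 → fault, frames {5,7}
1 → fault, frames {5,7,1}
7 → hit
3 → fault, frames {5,7,1,3}
7 → hit
1 → hit
4 → fault, evict 5, frames {7,1,3,4}
7 → hit
3 → hit
7 → hit
1 → hit
5 → fault, evict 4, frames {7,1,3,5}
1 → hit
Hits: 8.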